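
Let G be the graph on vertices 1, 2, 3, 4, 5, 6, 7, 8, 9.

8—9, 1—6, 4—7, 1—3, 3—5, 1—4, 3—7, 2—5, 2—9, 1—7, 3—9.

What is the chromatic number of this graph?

1, 3, 7 are mutually adjacent, so at least 3 colors are needed.
3 colors suffice: 1=red, 2=blue, 3=blue, 4=blue, 5=red, 6=blue, 7=green, 8=blue, 9=red. No two adjacent vertices share a color.

3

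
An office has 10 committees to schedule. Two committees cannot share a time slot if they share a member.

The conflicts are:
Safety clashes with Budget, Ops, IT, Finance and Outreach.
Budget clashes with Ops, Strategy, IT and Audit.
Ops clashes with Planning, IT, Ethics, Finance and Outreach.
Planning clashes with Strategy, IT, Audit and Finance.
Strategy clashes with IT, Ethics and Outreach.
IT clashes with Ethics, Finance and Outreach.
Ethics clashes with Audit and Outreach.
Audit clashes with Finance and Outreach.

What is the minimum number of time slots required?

4

Safety, Ops, IT, Finance all conflict with each other, so at least 4 time slots are needed.
Using 4 time slots: Safety=4, Budget=3, Ops=2, Planning=4, Strategy=2, IT=1, Ethics=4, Audit=1, Finance=3, Outreach=3. No two conflicting committees share a time slot.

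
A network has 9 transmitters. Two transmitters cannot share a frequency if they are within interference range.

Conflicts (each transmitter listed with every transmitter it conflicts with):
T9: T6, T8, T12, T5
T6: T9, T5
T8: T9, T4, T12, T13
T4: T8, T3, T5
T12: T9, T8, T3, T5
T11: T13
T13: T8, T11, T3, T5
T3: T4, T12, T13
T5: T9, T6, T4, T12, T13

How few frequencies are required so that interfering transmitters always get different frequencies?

3

T9, T12, T5 all conflict with each other, so at least 3 frequencies are needed.
3 frequencies suffice: T9=3, T6=2, T8=1, T4=2, T12=2, T11=1, T13=2, T3=1, T5=1. Every pair that conflicts lands in different frequencies.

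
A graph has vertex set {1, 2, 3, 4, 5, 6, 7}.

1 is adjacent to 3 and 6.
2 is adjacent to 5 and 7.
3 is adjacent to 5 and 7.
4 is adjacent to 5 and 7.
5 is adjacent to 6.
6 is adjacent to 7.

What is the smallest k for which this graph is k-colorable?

5 and 6 are adjacent, so at least 2 colors are needed.
2 colors suffice: color a → {1, 5, 7}; color b → {2, 3, 4, 6}. Each edge has distinct colors on its endpoints.

2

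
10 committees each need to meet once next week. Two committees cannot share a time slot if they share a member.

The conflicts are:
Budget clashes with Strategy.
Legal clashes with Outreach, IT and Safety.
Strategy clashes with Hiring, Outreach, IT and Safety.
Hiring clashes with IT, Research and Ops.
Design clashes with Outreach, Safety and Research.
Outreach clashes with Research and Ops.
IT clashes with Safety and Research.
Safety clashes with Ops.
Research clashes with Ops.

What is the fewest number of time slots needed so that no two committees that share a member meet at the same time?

Legal, IT, Safety are mutually in conflict, so at least 3 time slots are needed.
A valid assignment using 3 time slots: Budget=1, Legal=2, Strategy=2, Hiring=1, Design=3, Outreach=1, IT=3, Safety=1, Research=2, Ops=3. Each listed conflict is separated.

3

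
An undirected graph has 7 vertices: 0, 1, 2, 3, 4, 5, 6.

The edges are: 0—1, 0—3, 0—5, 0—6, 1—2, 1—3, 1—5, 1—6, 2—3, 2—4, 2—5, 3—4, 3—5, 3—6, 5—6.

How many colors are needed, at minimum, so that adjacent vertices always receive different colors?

5

0, 1, 3, 5, 6 are pairwise adjacent (a clique of size 5), so at least 5 colors are needed.
5 colors suffice: color a → {3}; color b → {4, 5}; color c → {1}; color d → {0, 2}; color e → {6}. No two adjacent vertices share a color.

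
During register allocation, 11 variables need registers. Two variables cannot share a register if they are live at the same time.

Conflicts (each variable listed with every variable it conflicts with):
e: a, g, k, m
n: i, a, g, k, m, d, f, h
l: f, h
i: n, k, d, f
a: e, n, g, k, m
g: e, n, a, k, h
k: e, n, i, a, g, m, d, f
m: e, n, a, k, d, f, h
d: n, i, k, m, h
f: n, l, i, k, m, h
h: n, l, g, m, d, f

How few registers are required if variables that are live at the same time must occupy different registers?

4

n, i, k, f all conflict with each other, so at least 4 registers are needed.
4 registers suffice: register 1 → {e, n, l}; register 2 → {k, h}; register 3 → {i, g, m}; register 4 → {a, d, f}. No two conflicting variables share a register.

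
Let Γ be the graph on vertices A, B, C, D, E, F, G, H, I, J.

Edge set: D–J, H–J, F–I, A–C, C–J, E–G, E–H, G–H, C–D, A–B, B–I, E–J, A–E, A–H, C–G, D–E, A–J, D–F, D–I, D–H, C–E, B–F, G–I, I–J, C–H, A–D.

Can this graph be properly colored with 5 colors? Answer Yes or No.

No

A, C, D, E, H, J are mutually adjacent (a clique of size 6), so at least 6 colors are needed.
So 5 colors are not enough.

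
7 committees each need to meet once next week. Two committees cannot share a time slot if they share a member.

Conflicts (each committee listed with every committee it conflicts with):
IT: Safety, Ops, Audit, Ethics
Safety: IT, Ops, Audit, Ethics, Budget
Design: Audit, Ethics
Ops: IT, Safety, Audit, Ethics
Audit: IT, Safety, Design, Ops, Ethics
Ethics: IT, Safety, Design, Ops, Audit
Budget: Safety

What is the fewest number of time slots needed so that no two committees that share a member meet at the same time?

5

IT, Safety, Ops, Audit, Ethics pairwise conflict, so at least 5 time slots are needed.
5 time slots suffice: IT=4, Safety=1, Design=1, Ops=5, Audit=2, Ethics=3, Budget=2. Every pair that conflicts lands in different time slots.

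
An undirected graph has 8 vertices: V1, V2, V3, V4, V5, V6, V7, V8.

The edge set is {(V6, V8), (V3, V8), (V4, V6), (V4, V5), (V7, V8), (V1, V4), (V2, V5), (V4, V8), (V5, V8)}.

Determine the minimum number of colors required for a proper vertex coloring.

V4, V5, V8 form a triangle, so at least 3 colors are needed.
3 colors suffice: color 1 → {V1, V2, V8}; color 2 → {V3, V4, V7}; color 3 → {V5, V6}. Every edge joins two different colors.

3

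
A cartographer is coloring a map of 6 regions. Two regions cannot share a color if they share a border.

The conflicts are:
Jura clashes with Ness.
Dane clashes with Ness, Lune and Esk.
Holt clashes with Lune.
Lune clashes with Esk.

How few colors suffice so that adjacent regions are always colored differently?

Dane, Lune, Esk pairwise conflict, so at least 3 colors are needed.
3 colors suffice: color 1 → {Ness, Lune}; color 2 → {Jura, Dane, Holt}; color 3 → {Esk}. No two conflicting regions share a color.

3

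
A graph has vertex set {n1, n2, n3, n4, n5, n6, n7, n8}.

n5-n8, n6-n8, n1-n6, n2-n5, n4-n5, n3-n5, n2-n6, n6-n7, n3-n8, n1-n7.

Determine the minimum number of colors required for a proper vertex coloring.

n1, n6, n7 form a triangle, so at least 3 colors are needed.
One proper 3-coloring: n1=2, n2=2, n3=3, n4=2, n5=1, n6=1, n7=3, n8=2. Every edge joins two different colors.

3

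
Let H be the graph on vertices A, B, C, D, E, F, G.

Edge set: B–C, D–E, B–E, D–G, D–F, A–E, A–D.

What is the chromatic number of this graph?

A, D, E form a triangle, so at least 3 colors are needed.
A valid assignment using 3 colors: A=3, B=1, C=2, D=1, E=2, F=2, G=2. No two adjacent vertices share a color.

3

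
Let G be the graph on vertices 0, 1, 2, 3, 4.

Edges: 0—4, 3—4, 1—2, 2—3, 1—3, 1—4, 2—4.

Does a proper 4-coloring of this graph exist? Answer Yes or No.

The chromatic number is 4. 1, 2, 3, 4 are mutually adjacent (a clique of size 4), so at least 4 colors are needed.
4 colors suffice: color a → {4}; color b → {0, 1}; color c → {2}; color d → {3}.
That is already a proper 4-coloring.

Yes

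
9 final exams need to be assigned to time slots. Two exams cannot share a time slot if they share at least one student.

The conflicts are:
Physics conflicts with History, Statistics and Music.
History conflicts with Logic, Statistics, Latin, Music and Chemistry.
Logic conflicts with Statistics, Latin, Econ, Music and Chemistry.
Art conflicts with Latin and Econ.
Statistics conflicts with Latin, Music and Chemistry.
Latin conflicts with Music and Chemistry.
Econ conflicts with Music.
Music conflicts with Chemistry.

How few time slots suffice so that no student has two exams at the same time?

History, Logic, Statistics, Latin, Music, Chemistry pairwise conflict, so at least 6 time slots are needed.
6 time slots suffice: time slot 1 → {Art, Music}; time slot 2 → {History, Econ}; time slot 3 → {Statistics}; time slot 4 → {Physics, Logic}; time slot 5 → {Latin}; time slot 6 → {Chemistry}. No two conflicting exams share a time slot.

6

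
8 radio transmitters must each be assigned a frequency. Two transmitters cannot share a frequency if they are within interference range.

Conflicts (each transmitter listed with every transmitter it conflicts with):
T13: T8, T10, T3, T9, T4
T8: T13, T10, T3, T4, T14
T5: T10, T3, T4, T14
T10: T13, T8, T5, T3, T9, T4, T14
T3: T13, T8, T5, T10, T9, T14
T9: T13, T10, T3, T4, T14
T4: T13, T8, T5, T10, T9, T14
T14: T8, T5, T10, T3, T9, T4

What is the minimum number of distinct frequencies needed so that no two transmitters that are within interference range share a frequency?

T13, T10, T3, T9 are mutually in conflict, so at least 4 frequencies are needed.
Using 4 frequencies: T13=3, T8=4, T5=4, T10=1, T3=2, T9=4, T4=2, T14=3. Every pair that conflicts lands in different frequencies.

4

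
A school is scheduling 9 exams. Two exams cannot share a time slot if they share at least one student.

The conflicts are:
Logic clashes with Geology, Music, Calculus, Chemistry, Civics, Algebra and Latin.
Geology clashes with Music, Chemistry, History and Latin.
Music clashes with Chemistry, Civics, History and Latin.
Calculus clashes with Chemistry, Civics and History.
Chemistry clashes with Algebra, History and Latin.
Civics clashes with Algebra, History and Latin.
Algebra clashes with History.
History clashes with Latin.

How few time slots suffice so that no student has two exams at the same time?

Geology, Music, Chemistry, History, Latin pairwise conflict, so at least 5 time slots are needed.
5 time slots suffice: time slot 1 → {Chemistry, Civics}; time slot 2 → {Logic, History}; time slot 3 → {Calculus, Algebra, Latin}; time slot 4 → {Music}; time slot 5 → {Geology}. Each listed conflict is separated.

5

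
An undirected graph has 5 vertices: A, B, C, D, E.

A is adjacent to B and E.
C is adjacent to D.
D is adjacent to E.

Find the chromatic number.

2

A and E are adjacent, so at least 2 colors are needed.
One proper 2-coloring: A=2, B=1, C=1, D=2, E=1. Every edge joins two different colors.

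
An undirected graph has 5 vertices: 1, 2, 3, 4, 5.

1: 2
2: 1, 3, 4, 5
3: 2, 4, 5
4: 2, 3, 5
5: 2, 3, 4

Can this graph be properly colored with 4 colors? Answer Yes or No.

Yes

The chromatic number is 4. 2, 3, 4, 5 form a clique, so at least 4 colors are needed.
4 colors suffice: color red → {2}; color blue → {1, 3}; color green → {5}; color yellow → {4}.
That is already a proper 4-coloring.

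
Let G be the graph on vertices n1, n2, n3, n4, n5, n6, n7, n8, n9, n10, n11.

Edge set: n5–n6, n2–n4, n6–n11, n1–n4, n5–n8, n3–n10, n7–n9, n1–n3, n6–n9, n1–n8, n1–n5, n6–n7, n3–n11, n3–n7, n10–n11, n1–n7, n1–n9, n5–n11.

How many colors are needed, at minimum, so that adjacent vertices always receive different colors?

n3, n10, n11 form a triangle, so at least 3 colors are needed.
3 colors suffice: n1=1, n2=1, n3=3, n4=2, n5=3, n6=1, n7=2, n8=2, n9=3, n10=1, n11=2. Each edge has distinct colors on its endpoints.

3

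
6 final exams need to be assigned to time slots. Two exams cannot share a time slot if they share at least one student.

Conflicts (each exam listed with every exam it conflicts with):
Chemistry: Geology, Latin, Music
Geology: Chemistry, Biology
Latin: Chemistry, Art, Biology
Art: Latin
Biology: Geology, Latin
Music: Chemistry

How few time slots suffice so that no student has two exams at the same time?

2

Geology and Biology conflict, so at least 2 time slots are needed.
2 time slots suffice: time slot 1 → {Chemistry, Art, Biology}; time slot 2 → {Geology, Latin, Music}. Every pair that conflicts lands in different time slots.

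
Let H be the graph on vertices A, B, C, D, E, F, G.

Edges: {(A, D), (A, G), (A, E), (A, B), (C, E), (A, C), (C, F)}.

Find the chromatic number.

3

A, C, E are pairwise adjacent, so at least 3 colors are needed.
3 colors suffice: color 1 → {A, F}; color 2 → {B, C, D, G}; color 3 → {E}. Each edge has distinct colors on its endpoints.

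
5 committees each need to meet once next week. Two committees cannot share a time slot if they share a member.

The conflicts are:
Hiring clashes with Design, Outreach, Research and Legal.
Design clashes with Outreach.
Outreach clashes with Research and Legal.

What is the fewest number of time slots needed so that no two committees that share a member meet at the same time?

3

Hiring, Outreach, Research are mutually in conflict, so at least 3 time slots are needed.
A valid assignment using 3 time slots: Hiring=2, Design=3, Outreach=1, Research=3, Legal=3. Each listed conflict is separated.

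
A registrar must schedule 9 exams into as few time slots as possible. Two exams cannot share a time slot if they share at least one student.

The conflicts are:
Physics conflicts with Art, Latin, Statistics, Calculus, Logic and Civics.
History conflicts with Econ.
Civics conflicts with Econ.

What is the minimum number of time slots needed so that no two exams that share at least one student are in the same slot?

History and Econ conflict, so at least 2 time slots are needed.
2 time slots suffice: time slot 1 → {Physics, Econ}; time slot 2 → {Art, Latin, Statistics, History, Calculus, Logic, Civics}. Each listed conflict is separated.

2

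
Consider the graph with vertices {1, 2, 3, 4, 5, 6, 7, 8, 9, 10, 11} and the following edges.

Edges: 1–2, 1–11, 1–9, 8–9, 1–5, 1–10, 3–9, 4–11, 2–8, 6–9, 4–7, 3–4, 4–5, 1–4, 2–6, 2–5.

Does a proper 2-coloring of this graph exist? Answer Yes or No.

No

1, 4, 11 form a triangle, so at least 3 colors are needed.
So 2 colors are not enough.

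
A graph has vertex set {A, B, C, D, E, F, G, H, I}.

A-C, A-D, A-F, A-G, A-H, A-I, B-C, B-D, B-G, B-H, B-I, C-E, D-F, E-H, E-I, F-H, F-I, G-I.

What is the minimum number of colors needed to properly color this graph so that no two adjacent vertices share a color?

A, F, H are mutually adjacent, so at least 3 colors are needed.
3 colors suffice: A=1, B=1, C=2, D=2, E=1, F=3, G=3, H=2, I=2. Every edge joins two different colors.

3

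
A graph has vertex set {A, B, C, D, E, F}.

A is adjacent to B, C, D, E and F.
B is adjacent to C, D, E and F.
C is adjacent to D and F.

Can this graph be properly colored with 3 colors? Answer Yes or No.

A, B, C, F form a clique, so at least 4 colors are needed.
So 3 colors are not enough.

No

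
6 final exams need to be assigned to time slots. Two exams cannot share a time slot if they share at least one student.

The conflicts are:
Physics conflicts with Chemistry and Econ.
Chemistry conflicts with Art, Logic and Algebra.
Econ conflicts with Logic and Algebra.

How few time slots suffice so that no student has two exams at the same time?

Econ and Logic conflict, so at least 2 time slots are needed.
2 time slots suffice: time slot 1 → {Chemistry, Econ}; time slot 2 → {Physics, Art, Logic, Algebra}. Every pair that conflicts lands in different time slots.

2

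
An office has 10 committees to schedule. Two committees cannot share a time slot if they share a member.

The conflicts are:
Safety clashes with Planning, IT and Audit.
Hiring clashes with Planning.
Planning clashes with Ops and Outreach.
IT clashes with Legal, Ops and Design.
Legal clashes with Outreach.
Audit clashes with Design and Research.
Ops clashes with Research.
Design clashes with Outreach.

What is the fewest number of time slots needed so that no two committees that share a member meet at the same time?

3

The cycle Planning-Ops-Research-Audit-Safety-Planning has odd length 5, so it cannot be 2-colored; at least 3 time slots are needed.
3 time slots suffice: time slot 1 → {Planning, IT, Audit}; time slot 2 → {Safety, Hiring, Legal, Ops, Design}; time slot 3 → {Research, Outreach}. Every pair that conflicts lands in different time slots.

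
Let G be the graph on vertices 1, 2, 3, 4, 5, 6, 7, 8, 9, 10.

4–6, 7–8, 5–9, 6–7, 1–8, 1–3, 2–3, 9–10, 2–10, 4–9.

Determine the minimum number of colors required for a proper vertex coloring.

3

The cycle 4-9-10-2-3-1-8-7-6-4 has odd length 9, so it cannot be 2-colored; at least 3 colors are needed.
3 colors suffice: color a → {3, 6, 8, 9}; color b → {1, 4, 5, 7, 10}; color c → {2}. No two adjacent vertices share a color.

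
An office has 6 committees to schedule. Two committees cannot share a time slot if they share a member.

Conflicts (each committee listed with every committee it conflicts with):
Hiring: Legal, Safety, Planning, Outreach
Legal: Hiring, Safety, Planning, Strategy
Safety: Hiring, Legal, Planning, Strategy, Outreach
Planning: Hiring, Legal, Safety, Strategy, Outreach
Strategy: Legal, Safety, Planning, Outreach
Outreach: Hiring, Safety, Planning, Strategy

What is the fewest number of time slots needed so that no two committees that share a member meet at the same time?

Safety, Planning, Strategy, Outreach are mutually in conflict, so at least 4 time slots are needed.
A valid assignment using 4 time slots: Hiring=3, Legal=4, Safety=1, Planning=2, Strategy=3, Outreach=4. No two conflicting committees share a time slot.

4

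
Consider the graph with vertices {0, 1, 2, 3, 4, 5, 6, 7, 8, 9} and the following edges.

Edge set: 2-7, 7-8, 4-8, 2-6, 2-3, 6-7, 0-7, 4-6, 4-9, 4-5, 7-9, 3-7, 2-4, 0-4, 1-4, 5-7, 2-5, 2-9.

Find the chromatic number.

2, 4, 9 form a triangle, so at least 3 colors are needed.
A valid assignment using 3 colors: 0=blue, 1=blue, 2=blue, 3=green, 4=red, 5=green, 6=green, 7=red, 8=blue, 9=green. Every edge joins two different colors.

3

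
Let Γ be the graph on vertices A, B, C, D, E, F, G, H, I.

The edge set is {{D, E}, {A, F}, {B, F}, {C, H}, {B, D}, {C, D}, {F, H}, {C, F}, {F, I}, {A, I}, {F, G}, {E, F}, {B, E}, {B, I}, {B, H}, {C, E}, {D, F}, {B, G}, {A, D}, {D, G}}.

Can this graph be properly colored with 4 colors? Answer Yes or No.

The chromatic number is 4. C, D, E, F form a clique, so at least 4 colors are needed.
4 colors suffice: A=3, B=3, C=3, D=2, E=4, F=1, G=4, H=2, I=2.
That is already a proper 4-coloring.

Yes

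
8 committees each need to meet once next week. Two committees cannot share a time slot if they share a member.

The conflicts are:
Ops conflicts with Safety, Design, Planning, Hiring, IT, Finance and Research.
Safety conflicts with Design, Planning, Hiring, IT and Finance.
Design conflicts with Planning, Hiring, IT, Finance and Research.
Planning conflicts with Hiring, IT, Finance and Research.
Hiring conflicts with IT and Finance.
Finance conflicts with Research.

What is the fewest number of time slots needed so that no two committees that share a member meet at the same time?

Ops, Safety, Design, Planning, Hiring, Finance all conflict with each other, so at least 6 time slots are needed.
6 time slots suffice: time slot 1 → {Planning}; time slot 2 → {Ops}; time slot 3 → {Design}; time slot 4 → {Hiring, Research}; time slot 5 → {IT, Finance}; time slot 6 → {Safety}. Every pair that conflicts lands in different time slots.

6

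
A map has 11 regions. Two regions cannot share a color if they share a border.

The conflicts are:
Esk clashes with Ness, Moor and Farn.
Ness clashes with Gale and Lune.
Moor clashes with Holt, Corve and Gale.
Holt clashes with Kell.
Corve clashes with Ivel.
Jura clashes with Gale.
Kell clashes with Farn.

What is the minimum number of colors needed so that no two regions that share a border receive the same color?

The cycle Moor-Esk-Farn-Kell-Holt-Moor has odd length 5, so it cannot be 2-colored; at least 3 colors are needed.
A valid assignment using 3 colors: Esk=2, Ness=1, Moor=1, Holt=2, Corve=2, Jura=1, Kell=3, Gale=2, Lune=2, Farn=1, Ivel=1. Every pair that conflicts lands in different colors.

3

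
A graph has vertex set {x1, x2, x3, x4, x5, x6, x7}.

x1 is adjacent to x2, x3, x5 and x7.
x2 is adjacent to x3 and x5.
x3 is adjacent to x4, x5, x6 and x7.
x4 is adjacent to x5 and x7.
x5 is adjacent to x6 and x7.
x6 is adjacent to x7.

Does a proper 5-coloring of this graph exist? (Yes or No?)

Yes

The chromatic number is 4. x3, x4, x5, x7 form a clique, so at least 4 colors are needed.
4 colors suffice: color 1 → {x3}; color 2 → {x5}; color 3 → {x2, x7}; color 4 → {x1, x4, x6}.
Since 5 ≥ 4, a proper 5-coloring certainly exists.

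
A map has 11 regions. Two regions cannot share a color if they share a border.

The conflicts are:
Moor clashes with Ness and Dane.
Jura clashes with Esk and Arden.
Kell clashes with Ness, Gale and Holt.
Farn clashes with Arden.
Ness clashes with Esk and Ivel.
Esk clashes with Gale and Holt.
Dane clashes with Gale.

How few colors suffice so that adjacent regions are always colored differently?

The cycle Moor-Ness-Esk-Gale-Dane-Moor has odd length 5, so it cannot be 2-colored; at least 3 colors are needed.
3 colors suffice: color 1 → {Ness, Gale, Holt, Arden}; color 2 → {Kell, Farn, Esk, Dane, Ivel}; color 3 → {Moor, Jura}. No two conflicting regions share a color.

3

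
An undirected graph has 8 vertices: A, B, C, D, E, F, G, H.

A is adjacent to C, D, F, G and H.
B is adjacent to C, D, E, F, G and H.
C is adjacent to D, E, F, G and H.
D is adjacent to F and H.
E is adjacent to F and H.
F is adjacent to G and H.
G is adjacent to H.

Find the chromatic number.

5

B, C, F, G, H form a clique, so at least 5 colors are needed.
5 colors suffice: color red → {H}; color blue → {F}; color green → {C}; color yellow → {A, B}; color purple → {D, E, G}. Every edge joins two different colors.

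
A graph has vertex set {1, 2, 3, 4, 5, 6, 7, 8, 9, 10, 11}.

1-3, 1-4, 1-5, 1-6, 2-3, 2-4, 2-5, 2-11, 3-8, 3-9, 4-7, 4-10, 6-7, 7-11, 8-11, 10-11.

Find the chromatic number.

2

6 and 7 are adjacent, so at least 2 colors are needed.
One proper 2-coloring: 1=a, 2=a, 3=b, 4=b, 5=b, 6=b, 7=a, 8=a, 9=a, 10=a, 11=b. Every edge joins two different colors.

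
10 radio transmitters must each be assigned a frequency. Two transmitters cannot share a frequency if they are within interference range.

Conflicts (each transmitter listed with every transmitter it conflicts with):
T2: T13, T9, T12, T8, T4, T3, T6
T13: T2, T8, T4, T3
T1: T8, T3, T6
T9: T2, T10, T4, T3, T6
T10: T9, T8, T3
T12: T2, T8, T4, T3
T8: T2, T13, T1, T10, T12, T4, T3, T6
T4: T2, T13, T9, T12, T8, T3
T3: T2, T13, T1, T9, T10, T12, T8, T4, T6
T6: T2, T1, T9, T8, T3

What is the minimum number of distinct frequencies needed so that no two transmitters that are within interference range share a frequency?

5

T2, T13, T8, T4, T3 pairwise conflict, so at least 5 frequencies are needed.
5 frequencies suffice: T2=3, T13=5, T1=3, T9=2, T10=3, T12=5, T8=2, T4=4, T3=1, T6=4. Each listed conflict is separated.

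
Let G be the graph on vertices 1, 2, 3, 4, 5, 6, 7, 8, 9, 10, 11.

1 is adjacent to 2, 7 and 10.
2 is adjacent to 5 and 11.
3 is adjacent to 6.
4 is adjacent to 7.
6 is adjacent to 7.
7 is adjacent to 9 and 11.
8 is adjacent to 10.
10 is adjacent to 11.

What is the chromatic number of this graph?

2 and 5 are adjacent, so at least 2 colors are needed.
2 colors suffice: color a → {2, 3, 7, 10}; color b → {1, 4, 5, 6, 8, 9, 11}. Each edge has distinct colors on its endpoints.

2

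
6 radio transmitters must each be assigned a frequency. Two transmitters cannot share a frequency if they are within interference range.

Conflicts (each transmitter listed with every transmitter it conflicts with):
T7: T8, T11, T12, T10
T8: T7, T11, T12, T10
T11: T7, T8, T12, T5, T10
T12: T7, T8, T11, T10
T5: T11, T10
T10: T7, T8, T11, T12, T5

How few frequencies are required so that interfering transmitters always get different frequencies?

T7, T8, T11, T12, T10 all conflict with each other, so at least 5 frequencies are needed.
5 frequencies suffice: frequency 1 → {T11}; frequency 2 → {T10}; frequency 3 → {T12, T5}; frequency 4 → {T7}; frequency 5 → {T8}. Every pair that conflicts lands in different frequencies.

5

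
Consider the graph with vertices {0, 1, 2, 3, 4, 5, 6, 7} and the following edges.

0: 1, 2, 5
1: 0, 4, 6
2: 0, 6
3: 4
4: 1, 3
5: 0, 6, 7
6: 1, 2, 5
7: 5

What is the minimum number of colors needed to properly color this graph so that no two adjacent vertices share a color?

1 and 6 are adjacent, so at least 2 colors are needed.
2 colors suffice: color red → {0, 4, 6, 7}; color blue → {1, 2, 3, 5}. Each edge has distinct colors on its endpoints.

2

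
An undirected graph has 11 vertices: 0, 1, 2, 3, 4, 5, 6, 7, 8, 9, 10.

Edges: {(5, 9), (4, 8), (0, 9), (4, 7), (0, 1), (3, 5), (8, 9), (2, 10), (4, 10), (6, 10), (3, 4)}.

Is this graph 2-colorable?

The cycle 3-4-8-9-5-3 has odd length 5, so it cannot be 2-colored; at least 3 colors are needed.
So 2 colors are not enough.

No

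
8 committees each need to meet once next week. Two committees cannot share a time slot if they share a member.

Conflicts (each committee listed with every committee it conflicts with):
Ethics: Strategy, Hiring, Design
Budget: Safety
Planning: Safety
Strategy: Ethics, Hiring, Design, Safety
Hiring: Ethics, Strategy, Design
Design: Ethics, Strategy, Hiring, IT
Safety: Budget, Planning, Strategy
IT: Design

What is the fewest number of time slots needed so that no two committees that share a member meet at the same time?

Ethics, Strategy, Hiring, Design all conflict with each other, so at least 4 time slots are needed.
4 time slots suffice: time slot 1 → {Budget, Planning, Strategy, IT}; time slot 2 → {Design, Safety}; time slot 3 → {Ethics}; time slot 4 → {Hiring}. Each listed conflict is separated.

4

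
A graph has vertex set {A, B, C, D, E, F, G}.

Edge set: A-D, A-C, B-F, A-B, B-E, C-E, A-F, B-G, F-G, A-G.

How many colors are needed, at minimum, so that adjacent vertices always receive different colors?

A, B, F, G are mutually adjacent (a clique of size 4), so at least 4 colors are needed.
One proper 4-coloring: A=1, B=2, C=2, D=2, E=1, F=3, G=4. Every edge joins two different colors.

4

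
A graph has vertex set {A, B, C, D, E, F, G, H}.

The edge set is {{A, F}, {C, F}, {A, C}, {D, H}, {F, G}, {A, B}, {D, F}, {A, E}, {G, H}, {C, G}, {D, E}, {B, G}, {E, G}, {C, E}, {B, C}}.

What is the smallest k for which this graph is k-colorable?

3

C, E, G are mutually adjacent, so at least 3 colors are needed.
3 colors suffice: color 1 → {A, D, G}; color 2 → {C, H}; color 3 → {B, E, F}. Each edge has distinct colors on its endpoints.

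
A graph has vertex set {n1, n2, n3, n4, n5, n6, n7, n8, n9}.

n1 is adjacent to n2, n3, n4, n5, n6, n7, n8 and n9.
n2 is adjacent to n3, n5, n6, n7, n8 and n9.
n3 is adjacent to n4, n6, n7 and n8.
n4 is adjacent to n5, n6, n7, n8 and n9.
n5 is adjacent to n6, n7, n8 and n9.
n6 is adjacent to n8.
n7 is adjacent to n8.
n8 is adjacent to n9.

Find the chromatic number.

5

n1, n3, n4, n7, n8 are pairwise adjacent (a clique of size 5), so at least 5 colors are needed.
5 colors suffice: color red → {n8}; color blue → {n1}; color green → {n2, n4}; color yellow → {n3, n5}; color purple → {n6, n7, n9}. No two adjacent vertices share a color.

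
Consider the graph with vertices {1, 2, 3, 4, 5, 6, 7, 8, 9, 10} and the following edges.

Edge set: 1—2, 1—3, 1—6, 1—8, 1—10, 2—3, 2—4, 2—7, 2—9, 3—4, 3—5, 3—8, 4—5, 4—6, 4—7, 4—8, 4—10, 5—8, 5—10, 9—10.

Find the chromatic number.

4

3, 4, 5, 8 form a clique, so at least 4 colors are needed.
4 colors suffice: color a → {1, 4, 9}; color b → {3, 6, 7, 10}; color c → {2, 5}; color d → {8}. Every edge joins two different colors.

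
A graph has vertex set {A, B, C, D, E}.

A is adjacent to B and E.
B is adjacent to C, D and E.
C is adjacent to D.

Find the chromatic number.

A, B, E form a triangle, so at least 3 colors are needed.
3 colors suffice: color red → {B}; color blue → {D, E}; color green → {A, C}. Every edge joins two different colors.

3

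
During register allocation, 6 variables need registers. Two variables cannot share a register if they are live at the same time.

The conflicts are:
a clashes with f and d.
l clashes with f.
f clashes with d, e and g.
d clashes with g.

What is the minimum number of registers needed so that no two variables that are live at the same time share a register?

3

a, f, d are mutually in conflict, so at least 3 registers are needed.
3 registers suffice: register 1 → {f}; register 2 → {l, d, e}; register 3 → {a, g}. No two conflicting variables share a register.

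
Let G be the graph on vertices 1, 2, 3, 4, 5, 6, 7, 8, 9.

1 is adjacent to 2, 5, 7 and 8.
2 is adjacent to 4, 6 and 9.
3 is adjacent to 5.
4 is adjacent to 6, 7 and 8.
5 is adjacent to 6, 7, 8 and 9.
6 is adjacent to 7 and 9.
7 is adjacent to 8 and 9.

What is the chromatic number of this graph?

4

5, 6, 7, 9 are mutually adjacent (a clique of size 4), so at least 4 colors are needed.
4 colors suffice: color a → {4, 5}; color b → {2, 3, 7}; color c → {6, 8}; color d → {1, 9}. Each edge has distinct colors on its endpoints.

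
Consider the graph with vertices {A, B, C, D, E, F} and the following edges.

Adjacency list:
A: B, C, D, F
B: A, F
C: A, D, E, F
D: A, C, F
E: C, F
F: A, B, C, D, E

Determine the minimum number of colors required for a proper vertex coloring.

A, C, D, F form a clique, so at least 4 colors are needed.
One proper 4-coloring: A=blue, B=green, C=green, D=yellow, E=blue, F=red. Every edge joins two different colors.

4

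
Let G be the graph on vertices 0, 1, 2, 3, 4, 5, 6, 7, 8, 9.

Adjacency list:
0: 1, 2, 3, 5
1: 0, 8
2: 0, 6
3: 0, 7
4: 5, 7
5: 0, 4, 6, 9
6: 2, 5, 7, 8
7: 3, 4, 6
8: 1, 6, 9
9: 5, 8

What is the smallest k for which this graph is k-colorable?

3

The cycle 5-6-8-1-0-5 has odd length 5, so it cannot be 2-colored; at least 3 colors are needed.
A valid assignment using 3 colors: 0=red, 1=green, 2=blue, 3=green, 4=red, 5=blue, 6=red, 7=blue, 8=blue, 9=red. No two adjacent vertices share a color.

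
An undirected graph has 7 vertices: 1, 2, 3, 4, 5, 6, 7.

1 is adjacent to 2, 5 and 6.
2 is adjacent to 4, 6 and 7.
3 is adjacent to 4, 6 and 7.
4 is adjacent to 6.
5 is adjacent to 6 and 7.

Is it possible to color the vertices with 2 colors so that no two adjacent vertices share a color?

No

1, 2, 6 are pairwise adjacent, so at least 3 colors are needed.
So 2 colors are not enough.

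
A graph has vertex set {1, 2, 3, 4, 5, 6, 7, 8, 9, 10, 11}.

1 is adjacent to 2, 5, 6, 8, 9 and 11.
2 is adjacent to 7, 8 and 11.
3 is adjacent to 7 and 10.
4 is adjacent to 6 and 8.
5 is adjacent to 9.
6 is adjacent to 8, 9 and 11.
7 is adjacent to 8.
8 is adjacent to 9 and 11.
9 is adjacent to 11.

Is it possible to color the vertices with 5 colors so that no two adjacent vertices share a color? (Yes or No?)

The chromatic number is 5. 1, 6, 8, 9, 11 are mutually adjacent (a clique of size 5), so at least 5 colors are needed.
5 colors suffice: 1=blue, 2=yellow, 3=red, 4=blue, 5=red, 6=yellow, 7=blue, 8=red, 9=purple, 10=blue, 11=green.
That is already a proper 5-coloring.

Yes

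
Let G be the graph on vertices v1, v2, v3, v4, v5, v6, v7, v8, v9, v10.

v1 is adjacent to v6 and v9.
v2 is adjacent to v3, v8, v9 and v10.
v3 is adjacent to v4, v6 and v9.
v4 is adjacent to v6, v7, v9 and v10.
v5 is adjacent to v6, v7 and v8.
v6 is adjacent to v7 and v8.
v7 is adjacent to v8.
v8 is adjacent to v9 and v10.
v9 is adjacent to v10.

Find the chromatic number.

4

v2, v8, v9, v10 are mutually adjacent (a clique of size 4), so at least 4 colors are needed.
One proper 4-coloring: v1=red, v2=yellow, v3=green, v4=red, v5=yellow, v6=blue, v7=green, v8=red, v9=blue, v10=green. Each edge has distinct colors on its endpoints.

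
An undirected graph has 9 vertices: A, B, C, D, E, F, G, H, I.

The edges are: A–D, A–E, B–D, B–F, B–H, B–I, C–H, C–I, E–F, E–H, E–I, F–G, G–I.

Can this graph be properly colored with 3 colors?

The chromatic number is 3. The cycle D-B-H-E-A-D has odd length 5, so it cannot be 2-colored; at least 3 colors are needed.
3 colors suffice: color 1 → {B, C, E, G}; color 2 → {A, F, H, I}; color 3 → {D}.
That is already a proper 3-coloring.

Yes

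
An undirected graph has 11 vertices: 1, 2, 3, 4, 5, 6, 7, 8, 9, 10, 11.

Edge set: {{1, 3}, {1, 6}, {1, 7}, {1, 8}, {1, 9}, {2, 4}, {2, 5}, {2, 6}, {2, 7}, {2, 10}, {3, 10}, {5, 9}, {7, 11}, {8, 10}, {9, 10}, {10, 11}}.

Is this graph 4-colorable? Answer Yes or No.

Yes

The chromatic number is 3. The cycle 10-3-1-7-11-10 has odd length 5, so it cannot be 2-colored; at least 3 colors are needed.
A valid assignment using 3 colors: 1=a, 2=a, 3=c, 4=b, 5=b, 6=b, 7=b, 8=c, 9=c, 10=b, 11=a.
Since 4 ≥ 3, a proper 4-coloring certainly exists.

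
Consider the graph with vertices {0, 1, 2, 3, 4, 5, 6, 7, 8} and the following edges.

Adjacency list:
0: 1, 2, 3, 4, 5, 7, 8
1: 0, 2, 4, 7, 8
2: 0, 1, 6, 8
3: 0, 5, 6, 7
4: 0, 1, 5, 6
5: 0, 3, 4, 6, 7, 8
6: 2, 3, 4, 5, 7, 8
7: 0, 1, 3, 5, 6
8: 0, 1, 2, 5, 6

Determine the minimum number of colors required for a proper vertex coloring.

3, 5, 6, 7 form a clique, so at least 4 colors are needed.
One proper 4-coloring: 0=red, 1=blue, 2=yellow, 3=yellow, 4=green, 5=blue, 6=red, 7=green, 8=green. No two adjacent vertices share a color.

4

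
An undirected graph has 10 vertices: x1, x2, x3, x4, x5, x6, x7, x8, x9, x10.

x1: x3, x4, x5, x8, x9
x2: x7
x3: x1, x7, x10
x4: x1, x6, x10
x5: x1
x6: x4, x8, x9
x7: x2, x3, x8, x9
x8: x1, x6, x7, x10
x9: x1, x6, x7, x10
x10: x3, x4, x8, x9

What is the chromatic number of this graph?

2

x7 and x8 are adjacent, so at least 2 colors are needed.
2 colors suffice: color 1 → {x1, x6, x7, x10}; color 2 → {x2, x3, x4, x5, x8, x9}. Each edge has distinct colors on its endpoints.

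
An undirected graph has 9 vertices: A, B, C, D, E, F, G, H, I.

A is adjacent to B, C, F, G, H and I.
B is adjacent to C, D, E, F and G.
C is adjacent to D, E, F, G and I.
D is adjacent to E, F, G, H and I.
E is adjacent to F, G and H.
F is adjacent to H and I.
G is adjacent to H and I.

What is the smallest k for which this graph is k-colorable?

B, C, D, E, F are pairwise adjacent (a clique of size 5), so at least 5 colors are needed.
5 colors suffice: color 1 → {F, G}; color 2 → {C, H}; color 3 → {A, D}; color 4 → {B, I}; color 5 → {E}. Each edge has distinct colors on its endpoints.

5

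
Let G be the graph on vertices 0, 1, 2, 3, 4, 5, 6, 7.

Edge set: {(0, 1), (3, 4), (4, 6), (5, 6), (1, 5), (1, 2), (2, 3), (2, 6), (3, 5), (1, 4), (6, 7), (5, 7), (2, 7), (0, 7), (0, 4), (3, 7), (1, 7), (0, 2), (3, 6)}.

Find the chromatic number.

3, 5, 6, 7 are pairwise adjacent (a clique of size 4), so at least 4 colors are needed.
One proper 4-coloring: 0=d, 1=b, 2=c, 3=b, 4=a, 5=c, 6=d, 7=a. Each edge has distinct colors on its endpoints.

4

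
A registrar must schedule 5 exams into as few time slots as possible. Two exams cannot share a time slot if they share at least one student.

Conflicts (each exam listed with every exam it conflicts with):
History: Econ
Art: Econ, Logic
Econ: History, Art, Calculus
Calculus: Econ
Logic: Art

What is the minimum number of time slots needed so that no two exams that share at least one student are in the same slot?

Econ and Calculus conflict, so at least 2 time slots are needed.
2 time slots suffice: time slot 1 → {Econ, Logic}; time slot 2 → {History, Art, Calculus}. Each listed conflict is separated.

2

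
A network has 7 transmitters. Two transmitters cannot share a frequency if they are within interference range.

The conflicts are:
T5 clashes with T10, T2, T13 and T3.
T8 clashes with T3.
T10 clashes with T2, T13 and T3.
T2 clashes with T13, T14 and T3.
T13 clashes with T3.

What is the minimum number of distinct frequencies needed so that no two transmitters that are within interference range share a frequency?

5

T5, T10, T2, T13, T3 are mutually in conflict, so at least 5 frequencies are needed.
5 frequencies suffice: frequency 1 → {T14, T3}; frequency 2 → {T8, T2}; frequency 3 → {T5}; frequency 4 → {T13}; frequency 5 → {T10}. Every pair that conflicts lands in different frequencies.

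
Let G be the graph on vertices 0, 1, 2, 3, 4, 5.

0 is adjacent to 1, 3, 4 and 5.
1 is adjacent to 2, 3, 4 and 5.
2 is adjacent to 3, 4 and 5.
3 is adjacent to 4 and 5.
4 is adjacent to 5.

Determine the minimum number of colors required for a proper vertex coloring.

5

0, 1, 3, 4, 5 form a clique, so at least 5 colors are needed.
5 colors suffice: color red → {5}; color blue → {4}; color green → {3}; color yellow → {1}; color purple → {0, 2}. No two adjacent vertices share a color.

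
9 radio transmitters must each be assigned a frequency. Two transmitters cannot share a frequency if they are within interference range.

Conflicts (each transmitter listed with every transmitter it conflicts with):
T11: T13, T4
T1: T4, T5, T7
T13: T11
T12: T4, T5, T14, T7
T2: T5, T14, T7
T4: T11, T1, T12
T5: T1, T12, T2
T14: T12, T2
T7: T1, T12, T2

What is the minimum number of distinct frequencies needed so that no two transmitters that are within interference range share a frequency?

2

T1 and T4 conflict, so at least 2 frequencies are needed.
2 frequencies suffice: frequency 1 → {T11, T1, T12, T2}; frequency 2 → {T13, T4, T5, T14, T7}. No two conflicting transmitters share a frequency.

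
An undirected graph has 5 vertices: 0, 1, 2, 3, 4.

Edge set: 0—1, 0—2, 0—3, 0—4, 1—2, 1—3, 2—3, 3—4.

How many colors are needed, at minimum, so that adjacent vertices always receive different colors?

0, 1, 2, 3 form a clique, so at least 4 colors are needed.
A valid assignment using 4 colors: 0=red, 1=yellow, 2=green, 3=blue, 4=green. No two adjacent vertices share a color.

4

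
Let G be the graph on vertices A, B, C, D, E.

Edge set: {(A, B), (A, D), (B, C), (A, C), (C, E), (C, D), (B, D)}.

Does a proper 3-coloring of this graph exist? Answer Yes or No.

A, B, C, D form a clique, so at least 4 colors are needed.
So 3 colors are not enough.

No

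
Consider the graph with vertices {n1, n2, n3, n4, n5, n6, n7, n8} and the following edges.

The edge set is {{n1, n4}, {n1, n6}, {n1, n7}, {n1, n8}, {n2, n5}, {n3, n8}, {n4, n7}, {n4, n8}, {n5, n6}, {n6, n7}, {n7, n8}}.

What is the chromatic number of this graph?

4

n1, n4, n7, n8 are pairwise adjacent (a clique of size 4), so at least 4 colors are needed.
4 colors suffice: color 1 → {n2, n6, n8}; color 2 → {n3, n5, n7}; color 3 → {n1}; color 4 → {n4}. Every edge joins two different colors.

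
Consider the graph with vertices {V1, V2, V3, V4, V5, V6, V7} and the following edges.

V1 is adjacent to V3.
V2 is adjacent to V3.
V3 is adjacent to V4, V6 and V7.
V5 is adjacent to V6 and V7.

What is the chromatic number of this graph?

2

V1 and V3 are adjacent, so at least 2 colors are needed.
2 colors suffice: V1=2, V2=2, V3=1, V4=2, V5=1, V6=2, V7=2. No two adjacent vertices share a color.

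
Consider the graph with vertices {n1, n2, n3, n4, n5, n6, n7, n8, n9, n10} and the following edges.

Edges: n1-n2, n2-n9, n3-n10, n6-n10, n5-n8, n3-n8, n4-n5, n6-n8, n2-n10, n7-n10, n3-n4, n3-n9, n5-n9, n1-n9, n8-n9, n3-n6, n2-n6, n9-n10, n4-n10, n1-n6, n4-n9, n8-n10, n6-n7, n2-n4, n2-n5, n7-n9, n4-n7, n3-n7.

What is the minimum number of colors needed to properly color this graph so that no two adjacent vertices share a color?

5

n3, n4, n7, n9, n10 are mutually adjacent (a clique of size 5), so at least 5 colors are needed.
5 colors suffice: color red → {n6, n9}; color blue → {n1, n5, n10}; color green → {n2, n3}; color yellow → {n4, n8}; color purple → {n7}. No two adjacent vertices share a color.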